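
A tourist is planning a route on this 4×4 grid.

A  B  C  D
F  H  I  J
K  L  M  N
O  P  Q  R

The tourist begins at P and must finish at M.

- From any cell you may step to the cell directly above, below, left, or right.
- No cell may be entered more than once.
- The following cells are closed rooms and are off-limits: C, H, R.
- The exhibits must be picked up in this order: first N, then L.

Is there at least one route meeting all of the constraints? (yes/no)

Every way from P to N runs through M — but M is where the route must end, so it would be entered once on the way to N and again at the finish.

no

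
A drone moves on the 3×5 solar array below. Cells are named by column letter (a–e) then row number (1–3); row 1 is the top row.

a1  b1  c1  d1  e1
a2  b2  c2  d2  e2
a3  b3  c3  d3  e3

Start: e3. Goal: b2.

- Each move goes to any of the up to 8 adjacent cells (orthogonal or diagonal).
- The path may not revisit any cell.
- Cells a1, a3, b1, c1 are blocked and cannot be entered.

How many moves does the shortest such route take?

With diagonal moves allowed, the Chebyshev distance max(|Δrow|,|Δcol|) from e3 to b2 is 3, so at least 3 moves are needed.
A route of 3 moves achieves this: e3 → d2 → c2 → b2.
Since 3 matches the lower bound, it is optimal.

3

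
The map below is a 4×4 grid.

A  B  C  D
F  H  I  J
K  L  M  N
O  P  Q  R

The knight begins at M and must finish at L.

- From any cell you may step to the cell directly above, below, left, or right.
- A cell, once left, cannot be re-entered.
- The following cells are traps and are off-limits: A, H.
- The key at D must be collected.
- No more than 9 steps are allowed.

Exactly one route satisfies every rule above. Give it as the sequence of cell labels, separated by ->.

Any route must reach D and still end at L within 9 moves, so the order of the required stops is forced.
Route from M: 2× up (reaching C), right to D, 3× down (reaching R), 2× left (reaching P), up to L — 9 moves in all.
Check: all required cells visited; 9 ≤ 9 moves.

M -> I -> C -> D -> J -> N -> R -> Q -> P -> L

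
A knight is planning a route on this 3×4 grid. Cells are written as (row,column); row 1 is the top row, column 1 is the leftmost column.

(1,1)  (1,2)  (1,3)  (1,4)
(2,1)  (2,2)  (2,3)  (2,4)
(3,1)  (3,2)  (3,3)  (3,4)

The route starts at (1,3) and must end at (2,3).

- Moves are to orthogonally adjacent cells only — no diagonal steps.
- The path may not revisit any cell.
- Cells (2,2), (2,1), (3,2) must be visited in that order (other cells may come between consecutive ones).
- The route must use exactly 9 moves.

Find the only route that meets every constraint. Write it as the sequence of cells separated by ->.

The waypoints must appear in the order (2,2), (2,1), (3,2), with no cell reused.
Route from (1,3): left 1 to (1,2), down 1 to (2,2), left 1 to (2,1), down 1 to (3,1), right 3 to (3,4), up 1 to (2,4), left 1 to (2,3) — 9 moves in all.
Check: order respected ((2,2) at step 2, (2,1) at step 3, (3,2) at step 5); 9 moves as required.

(1,3) -> (1,2) -> (2,2) -> (2,1) -> (3,1) -> (3,2) -> (3,3) -> (3,4) -> (2,4) -> (2,3)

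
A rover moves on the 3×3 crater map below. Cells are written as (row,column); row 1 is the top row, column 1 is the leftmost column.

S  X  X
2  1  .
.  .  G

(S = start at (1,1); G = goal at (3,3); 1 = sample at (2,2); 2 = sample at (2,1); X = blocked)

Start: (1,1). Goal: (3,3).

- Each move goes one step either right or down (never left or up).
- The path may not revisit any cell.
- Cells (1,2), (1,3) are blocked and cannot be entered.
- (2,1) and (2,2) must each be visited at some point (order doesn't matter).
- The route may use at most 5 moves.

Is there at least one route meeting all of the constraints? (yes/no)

One route that works: (1,1) → (2,1) → (2,2) → (3,2) → (3,3).

yes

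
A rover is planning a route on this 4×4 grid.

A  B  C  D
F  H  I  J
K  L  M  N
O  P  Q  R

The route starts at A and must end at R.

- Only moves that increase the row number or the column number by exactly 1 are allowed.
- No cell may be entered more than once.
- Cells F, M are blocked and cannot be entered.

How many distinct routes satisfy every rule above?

A right/down-only route from A to R makes exactly 3 down-moves and 3 right-moves in some order.
With no other constraints that would be C(6,3) = 20 routes.
Subtract routes through each blocked cell (inclusion–exclusion for overlaps): − through F: 10 − through M: 12 + through F&M: 6 → 4.
That gives 4 routes.

4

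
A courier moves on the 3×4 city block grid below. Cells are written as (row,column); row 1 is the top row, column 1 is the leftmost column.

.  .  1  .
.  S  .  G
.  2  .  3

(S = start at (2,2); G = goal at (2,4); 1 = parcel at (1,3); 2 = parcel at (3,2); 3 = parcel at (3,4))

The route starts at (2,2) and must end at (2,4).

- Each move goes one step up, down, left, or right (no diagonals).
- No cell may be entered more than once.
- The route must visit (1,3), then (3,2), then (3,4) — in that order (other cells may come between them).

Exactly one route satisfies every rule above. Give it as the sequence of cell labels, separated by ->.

(2,2) -> (2,3) -> (1,3) -> (1,2) -> (1,1) -> (2,1) -> (3,1) -> (3,2) -> (3,3) -> (3,4) -> (2,4)

The waypoints must appear in the order (1,3), (3,2), (3,4), with no cell reused.
Route from (2,2): right to (2,3), up to (1,3), 2× left (reaching (1,1)), 2× down (reaching (3,1)), 3× right (reaching (3,4)), up to (2,4) — 10 moves in all.
Check: order respected (1 at step 2, 2 at step 7, 3 at step 9).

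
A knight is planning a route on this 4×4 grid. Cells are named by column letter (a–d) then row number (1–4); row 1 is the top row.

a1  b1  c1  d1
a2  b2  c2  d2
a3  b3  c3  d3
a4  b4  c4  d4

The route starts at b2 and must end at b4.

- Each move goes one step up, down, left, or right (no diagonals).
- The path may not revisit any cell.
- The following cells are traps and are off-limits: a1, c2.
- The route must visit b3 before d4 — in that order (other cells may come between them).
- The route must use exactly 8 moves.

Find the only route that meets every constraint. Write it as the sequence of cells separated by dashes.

The waypoints must appear in the order b3, d4, with no cell reused.
Route from b2: left to a2, down to a3, 3× right (reaching d3), down to d4, 2× left (reaching b4) — 8 moves in all.
Check: order respected (b3 at step 3, d4 at step 6); 8 moves as required.

b2 - a2 - a3 - b3 - c3 - d3 - d4 - c4 - b4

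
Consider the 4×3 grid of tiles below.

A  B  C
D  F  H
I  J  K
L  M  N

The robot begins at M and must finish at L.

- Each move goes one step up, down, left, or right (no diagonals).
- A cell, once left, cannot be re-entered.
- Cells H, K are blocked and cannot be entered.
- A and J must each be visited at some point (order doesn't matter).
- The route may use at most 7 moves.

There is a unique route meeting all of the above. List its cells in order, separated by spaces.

M J F B A D I L

The budget equals the shortest possible length, so every move has to be on a shortest route through the required cells.
Route from M: up 3 to B, left 1 to A, down 3 to L — 7 moves in all.
Check: all required cells visited; 7 ≤ 7 moves.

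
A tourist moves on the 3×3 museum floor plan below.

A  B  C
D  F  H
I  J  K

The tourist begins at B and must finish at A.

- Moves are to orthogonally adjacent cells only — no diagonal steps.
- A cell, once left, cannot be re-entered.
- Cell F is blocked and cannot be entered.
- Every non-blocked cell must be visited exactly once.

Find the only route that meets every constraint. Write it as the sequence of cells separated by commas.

B, C, H, K, J, I, D, A

Need to visit all 8 open cells exactly once, starting at B and ending at A.
Route from B: right to C, 2× down (reaching K), 2× left (reaching I), 2× up (reaching A) — 7 moves in all.
Check: all 8 open cells covered.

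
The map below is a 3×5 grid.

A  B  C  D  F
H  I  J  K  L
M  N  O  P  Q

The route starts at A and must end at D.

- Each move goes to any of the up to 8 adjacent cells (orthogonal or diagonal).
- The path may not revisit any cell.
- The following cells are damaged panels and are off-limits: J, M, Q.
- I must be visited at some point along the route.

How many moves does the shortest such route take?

3

Any route passes through I somewhere between A and D. Summing Chebyshev distances along the two legs (A → I → D) gives a lower bound of 1 + 2 = 3 moves.
A route of 3 moves achieves this: A → I → C → D.
Since 3 matches the lower bound, it is optimal.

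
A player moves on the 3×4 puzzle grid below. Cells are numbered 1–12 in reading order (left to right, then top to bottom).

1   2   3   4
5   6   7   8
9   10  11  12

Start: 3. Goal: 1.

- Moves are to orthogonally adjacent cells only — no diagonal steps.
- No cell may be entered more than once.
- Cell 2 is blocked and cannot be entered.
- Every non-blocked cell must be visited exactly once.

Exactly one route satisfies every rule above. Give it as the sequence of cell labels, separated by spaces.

Need to visit all 11 open cells exactly once, starting at 3 and ending at 1.
Cell 4 has only two open neighbours (8 and 3), so the path must pass straight through it: one of those is the cell it's entered from and the other is where it exits.
Route from 3: right to 4, 2× down (reaching 12), left to 11, up to 7, left to 6, down to 10, left to 9, 2× up (reaching 1) — 10 moves in all.
Check: all 11 open cells covered.

3 4 8 12 11 7 6 10 9 5 1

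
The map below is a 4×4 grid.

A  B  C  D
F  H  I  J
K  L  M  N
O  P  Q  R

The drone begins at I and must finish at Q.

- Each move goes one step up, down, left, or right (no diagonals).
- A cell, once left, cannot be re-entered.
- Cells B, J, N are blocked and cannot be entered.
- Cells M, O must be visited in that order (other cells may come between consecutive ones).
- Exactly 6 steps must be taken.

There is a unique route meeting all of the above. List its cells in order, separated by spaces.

The waypoints must appear in the order M, O, with no cell reused.
Route from I: down 1 to M, left 2 to K, down 1 to O, right 2 to Q — 6 moves in all.
Check: order respected (M at step 1, O at step 4); 6 moves as required.

I M L K O P Q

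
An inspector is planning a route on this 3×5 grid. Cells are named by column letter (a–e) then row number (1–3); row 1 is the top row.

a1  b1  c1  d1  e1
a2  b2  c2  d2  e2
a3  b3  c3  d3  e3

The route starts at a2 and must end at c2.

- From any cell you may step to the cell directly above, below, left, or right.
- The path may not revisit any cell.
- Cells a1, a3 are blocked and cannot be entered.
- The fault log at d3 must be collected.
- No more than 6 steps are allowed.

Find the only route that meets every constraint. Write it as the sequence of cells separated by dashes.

The 6-move cap with required stops at d3 leaves no slack for detours.
Route from a2: right to b2, down to b3, 2× right (reaching d3), up to d2, left to c2 — 6 moves in all.
Check: all required cells visited; 6 ≤ 6 moves.

a2 - b2 - b3 - c3 - d3 - d2 - c2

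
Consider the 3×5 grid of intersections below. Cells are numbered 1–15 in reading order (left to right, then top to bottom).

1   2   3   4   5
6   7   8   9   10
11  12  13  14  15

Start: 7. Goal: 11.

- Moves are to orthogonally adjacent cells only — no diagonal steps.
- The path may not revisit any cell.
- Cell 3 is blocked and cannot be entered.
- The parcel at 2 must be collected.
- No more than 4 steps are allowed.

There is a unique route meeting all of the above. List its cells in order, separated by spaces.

Any route must reach 2 and still end at 11 within 4 moves, so the order of the required stops is forced.
Route from 7: up 1 to 2, left 1 to 1, down 2 to 11 — 4 moves in all.
Check: all required cells visited; 4 ≤ 4 moves.

7 2 1 6 11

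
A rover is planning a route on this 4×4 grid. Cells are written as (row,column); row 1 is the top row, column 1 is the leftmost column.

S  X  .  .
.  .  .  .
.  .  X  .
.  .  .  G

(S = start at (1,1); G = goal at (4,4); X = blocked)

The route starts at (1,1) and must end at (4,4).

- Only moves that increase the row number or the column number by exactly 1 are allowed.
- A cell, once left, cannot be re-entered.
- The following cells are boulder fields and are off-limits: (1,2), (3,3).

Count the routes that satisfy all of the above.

4

A right/down-only route from (1,1) to (4,4) makes exactly 3 down-moves and 3 right-moves in some order.
With no other constraints that would be C(6,3) = 20 routes.
Subtract routes through each blocked cell (inclusion–exclusion for overlaps): − through (1,2): 10 − through (3,3): 12 + through (1,2)&(3,3): 6 → 4.
That gives 4 routes.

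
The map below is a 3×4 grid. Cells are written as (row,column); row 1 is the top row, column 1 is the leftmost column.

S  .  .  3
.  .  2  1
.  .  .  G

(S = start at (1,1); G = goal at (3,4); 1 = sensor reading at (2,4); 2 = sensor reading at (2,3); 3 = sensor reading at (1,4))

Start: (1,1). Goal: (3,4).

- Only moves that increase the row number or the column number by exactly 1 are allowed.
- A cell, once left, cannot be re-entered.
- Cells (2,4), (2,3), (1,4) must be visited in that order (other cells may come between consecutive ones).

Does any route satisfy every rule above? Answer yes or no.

no

(2,3) lies to the left of (2,4), so going from (2,4) to (2,3) would need a leftward move — but moves only go right/down, so (2,4) cannot be visited before (2,3).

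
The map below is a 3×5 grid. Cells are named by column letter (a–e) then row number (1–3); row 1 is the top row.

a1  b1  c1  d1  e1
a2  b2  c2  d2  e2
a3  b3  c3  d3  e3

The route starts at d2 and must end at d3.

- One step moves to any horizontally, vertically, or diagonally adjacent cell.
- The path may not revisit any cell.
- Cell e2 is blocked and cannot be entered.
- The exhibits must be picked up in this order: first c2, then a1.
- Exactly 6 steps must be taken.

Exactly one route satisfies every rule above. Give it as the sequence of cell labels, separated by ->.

d2 -> c2 -> b1 -> a1 -> b2 -> c3 -> d3

The waypoints must appear in the order c2, a1, with no cell reused.
Route from d2: left to c2, up-left to b1, left to a1, 2× down-right (reaching c3), right to d3 — 6 moves in all.
Check: order respected (c2 at step 1, a1 at step 3); 6 moves as required.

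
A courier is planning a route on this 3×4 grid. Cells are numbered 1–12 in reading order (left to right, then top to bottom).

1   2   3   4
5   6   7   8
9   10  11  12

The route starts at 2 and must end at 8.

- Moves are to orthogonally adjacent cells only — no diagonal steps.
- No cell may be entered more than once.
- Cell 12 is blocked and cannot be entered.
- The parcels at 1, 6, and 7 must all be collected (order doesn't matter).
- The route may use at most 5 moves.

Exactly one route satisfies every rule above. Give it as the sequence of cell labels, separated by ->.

2 -> 1 -> 5 -> 6 -> 7 -> 8

The 5-move cap with required stops at 1, 6, 7 leaves no slack for detours.
Route from 2: left 1 to 1, down 1 to 5, right 3 to 8 — 5 moves in all.
Check: all required cells visited; 5 ≤ 5 moves.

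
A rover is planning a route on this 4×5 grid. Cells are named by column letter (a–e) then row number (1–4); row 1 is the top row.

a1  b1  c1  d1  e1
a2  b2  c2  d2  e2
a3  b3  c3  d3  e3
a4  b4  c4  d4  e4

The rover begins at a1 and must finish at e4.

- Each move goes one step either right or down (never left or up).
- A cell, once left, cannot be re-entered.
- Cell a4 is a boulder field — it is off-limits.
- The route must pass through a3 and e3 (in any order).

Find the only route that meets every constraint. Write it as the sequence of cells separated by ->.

Moves only go right or down, so the column and row indices never decrease.
Route from a1: 2× down (reaching a3), 4× right (reaching e3), down to e4 — 7 moves in all.
Check: all required cells visited.

a1 -> a2 -> a3 -> b3 -> c3 -> d3 -> e3 -> e4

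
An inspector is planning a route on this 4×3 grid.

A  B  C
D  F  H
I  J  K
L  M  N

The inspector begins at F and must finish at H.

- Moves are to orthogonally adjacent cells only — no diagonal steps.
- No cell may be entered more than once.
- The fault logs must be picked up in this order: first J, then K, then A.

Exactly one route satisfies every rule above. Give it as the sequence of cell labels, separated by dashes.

The waypoints must appear in the order J, K, A, with no cell reused.
Route from F: down to J, right to K, down to N, 2× left (reaching L), 3× up (reaching A), 2× right (reaching C), down to H — 11 moves in all.
Check: order respected (J at step 1, K at step 2, A at step 8).

F - J - K - N - M - L - I - D - A - B - C - H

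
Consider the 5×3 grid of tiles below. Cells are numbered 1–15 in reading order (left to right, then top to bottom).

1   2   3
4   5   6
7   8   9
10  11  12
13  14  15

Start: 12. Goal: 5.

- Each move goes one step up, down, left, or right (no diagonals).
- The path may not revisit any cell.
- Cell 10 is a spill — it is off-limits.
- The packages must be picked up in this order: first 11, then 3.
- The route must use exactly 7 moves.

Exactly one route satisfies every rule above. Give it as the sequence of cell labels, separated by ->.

12 -> 11 -> 8 -> 9 -> 6 -> 3 -> 2 -> 5

The waypoints must appear in the order 11, 3, with no cell reused.
Route from 12: left 1 to 11, up 1 to 8, right 1 to 9, up 2 to 3, left 1 to 2, down 1 to 5 — 7 moves in all.
Check: order respected (11 at step 1, 3 at step 5); 7 moves as required.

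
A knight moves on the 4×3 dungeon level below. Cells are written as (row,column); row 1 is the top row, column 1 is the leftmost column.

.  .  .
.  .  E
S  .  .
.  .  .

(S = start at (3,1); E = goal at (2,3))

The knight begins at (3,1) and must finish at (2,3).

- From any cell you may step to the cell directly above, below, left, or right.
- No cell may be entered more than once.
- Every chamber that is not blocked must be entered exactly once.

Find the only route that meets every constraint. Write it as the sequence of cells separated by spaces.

(3,1) (4,1) (4,2) (4,3) (3,3) (3,2) (2,2) (2,1) (1,1) (1,2) (1,3) (2,3)

Need to visit all 12 open cells exactly once, starting at (3,1) and ending at (2,3).
Route from (3,1): down 1 to (4,1), right 2 to (4,3), up 1 to (3,3), left 1 to (3,2), up 1 to (2,2), left 1 to (2,1), up 1 to (1,1), right 2 to (1,3), down 1 to (2,3) — 11 moves in all.
Check: all 12 open cells covered.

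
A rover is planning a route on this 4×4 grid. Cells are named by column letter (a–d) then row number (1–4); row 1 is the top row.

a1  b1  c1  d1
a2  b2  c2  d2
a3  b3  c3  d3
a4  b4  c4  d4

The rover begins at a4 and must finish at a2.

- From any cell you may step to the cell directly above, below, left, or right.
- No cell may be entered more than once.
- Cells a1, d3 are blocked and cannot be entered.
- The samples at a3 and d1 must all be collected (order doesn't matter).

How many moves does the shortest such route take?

10

Any route passes through a3 and d1 in some order between a4 and a2. Summing Manhattan distances along each leg and taking the cheapest ordering (a4 → a3 → d1 → a2) gives a lower bound of 1 + 5 + 4 = 10 moves.
A route of 10 moves achieves this: a4 → a3 → b3 → c3 → c2 → d2 → d1 → c1 → b1 → b2 → a2.
Since 10 matches the lower bound, it is optimal.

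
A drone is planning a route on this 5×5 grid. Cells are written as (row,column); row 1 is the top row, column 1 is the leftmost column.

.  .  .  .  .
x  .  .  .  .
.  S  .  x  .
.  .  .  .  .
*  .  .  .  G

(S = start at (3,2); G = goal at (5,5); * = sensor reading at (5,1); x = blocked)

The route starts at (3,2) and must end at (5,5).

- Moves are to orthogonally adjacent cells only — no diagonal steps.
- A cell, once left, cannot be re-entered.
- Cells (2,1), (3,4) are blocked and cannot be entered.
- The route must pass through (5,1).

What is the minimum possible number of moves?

7

Any route passes through (5,1) somewhere between (3,2) and (5,5). Summing Manhattan distances along the two legs ((3,2) → (5,1) → (5,5)) gives a lower bound of 3 + 4 = 7 moves.
A route of 7 moves achieves this: (3,2) → (4,2) → (4,1) → (5,1) → (5,2) → (5,3) → (5,4) → (5,5).
Since 7 matches the lower bound, it is optimal.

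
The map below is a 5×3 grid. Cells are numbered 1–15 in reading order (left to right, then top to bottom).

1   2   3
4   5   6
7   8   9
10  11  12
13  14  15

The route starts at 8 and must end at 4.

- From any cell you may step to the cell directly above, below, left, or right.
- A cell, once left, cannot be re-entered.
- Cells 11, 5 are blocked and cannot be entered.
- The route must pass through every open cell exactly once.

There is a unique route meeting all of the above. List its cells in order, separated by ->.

Need to visit all 13 open cells exactly once, starting at 8 and ending at 4.
Cell 14 has only two open neighbours (13 and 15), so the path must pass straight through it: one of those is the cell it's entered from and the other is where it exits.
Route from 8: left 1 to 7, down 2 to 13, right 2 to 15, up 4 to 3, left 2 to 1, down 1 to 4 — 12 moves in all.
Check: all 13 open cells covered.

8 -> 7 -> 10 -> 13 -> 14 -> 15 -> 12 -> 9 -> 6 -> 3 -> 2 -> 1 -> 4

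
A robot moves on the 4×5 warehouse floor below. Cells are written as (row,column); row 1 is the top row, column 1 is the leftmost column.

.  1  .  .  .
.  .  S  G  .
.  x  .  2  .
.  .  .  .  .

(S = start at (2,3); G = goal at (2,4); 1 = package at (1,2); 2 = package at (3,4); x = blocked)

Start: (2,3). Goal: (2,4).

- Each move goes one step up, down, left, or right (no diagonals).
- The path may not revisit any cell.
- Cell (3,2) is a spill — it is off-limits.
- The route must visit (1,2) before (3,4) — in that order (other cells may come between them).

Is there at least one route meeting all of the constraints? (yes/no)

One route that works: (2,3) → (2,2) → (1,2) → (1,3) → (1,4) → (1,5) → (2,5) → (3,5) → (3,4) → (2,4).

yes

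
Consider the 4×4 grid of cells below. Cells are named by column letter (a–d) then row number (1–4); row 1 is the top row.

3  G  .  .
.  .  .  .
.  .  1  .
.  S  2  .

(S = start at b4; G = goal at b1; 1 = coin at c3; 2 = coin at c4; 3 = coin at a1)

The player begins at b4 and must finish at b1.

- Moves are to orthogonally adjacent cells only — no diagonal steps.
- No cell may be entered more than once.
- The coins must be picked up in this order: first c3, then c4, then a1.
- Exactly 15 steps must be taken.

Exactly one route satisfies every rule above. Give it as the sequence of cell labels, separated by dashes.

The waypoints must appear in the order c3, c4, a1, with no cell reused.
Route from b4: left 1 to a4, up 1 to a3, right 2 to c3, down 1 to c4, right 1 to d4, up 3 to d1, left 1 to c1, down 1 to c2, left 2 to a2, up 1 to a1, right 1 to b1 — 15 moves in all.
Check: order respected (1 at step 4, 2 at step 5, 3 at step 14); 15 moves as required.

b4 - a4 - a3 - b3 - c3 - c4 - d4 - d3 - d2 - d1 - c1 - c2 - b2 - a2 - a1 - b1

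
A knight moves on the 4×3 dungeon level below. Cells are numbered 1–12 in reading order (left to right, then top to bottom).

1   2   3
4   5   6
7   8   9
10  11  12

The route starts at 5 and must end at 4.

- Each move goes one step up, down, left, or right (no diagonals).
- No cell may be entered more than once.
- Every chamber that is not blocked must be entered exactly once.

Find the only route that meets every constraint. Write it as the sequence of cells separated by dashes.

Need to visit all 12 open cells exactly once, starting at 5 and ending at 4.
Cell 12 has only two open neighbours (9 and 11), so the path must pass straight through it: one of those is the cell it's entered from and the other is where it exits.
Route from 5: down to 8, left to 7, down to 10, 2× right (reaching 12), 3× up (reaching 3), 2× left (reaching 1), down to 4 — 11 moves in all.
Check: all 12 open cells covered.

5 - 8 - 7 - 10 - 11 - 12 - 9 - 6 - 3 - 2 - 1 - 4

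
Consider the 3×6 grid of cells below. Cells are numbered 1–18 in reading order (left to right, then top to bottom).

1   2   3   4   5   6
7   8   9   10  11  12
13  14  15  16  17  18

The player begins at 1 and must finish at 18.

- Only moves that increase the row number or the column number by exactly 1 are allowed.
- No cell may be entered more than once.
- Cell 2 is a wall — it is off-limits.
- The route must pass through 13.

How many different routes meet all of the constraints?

A right/down-only route from 1 to 18 makes exactly 2 down-moves and 5 right-moves in some order.
With no other constraints that would be C(7,2) = 21 routes.
Split at 13 and multiply the segment counts (each segment already excludes blocked cells): 1→13: 1; 13→18: 1; product = 1.
That gives 1 route.

1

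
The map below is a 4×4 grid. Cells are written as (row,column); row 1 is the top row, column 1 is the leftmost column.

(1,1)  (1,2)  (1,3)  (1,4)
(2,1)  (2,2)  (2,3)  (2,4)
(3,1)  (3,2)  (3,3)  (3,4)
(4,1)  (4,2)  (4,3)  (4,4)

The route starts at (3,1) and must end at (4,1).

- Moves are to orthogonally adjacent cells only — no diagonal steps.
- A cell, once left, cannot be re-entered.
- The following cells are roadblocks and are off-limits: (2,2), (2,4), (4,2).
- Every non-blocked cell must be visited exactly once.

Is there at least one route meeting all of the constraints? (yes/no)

no

Cell (1,4) has only one open neighbour but is neither the start nor the goal, so a Hamiltonian route would have to both enter and leave it through the same neighbour — impossible without revisiting.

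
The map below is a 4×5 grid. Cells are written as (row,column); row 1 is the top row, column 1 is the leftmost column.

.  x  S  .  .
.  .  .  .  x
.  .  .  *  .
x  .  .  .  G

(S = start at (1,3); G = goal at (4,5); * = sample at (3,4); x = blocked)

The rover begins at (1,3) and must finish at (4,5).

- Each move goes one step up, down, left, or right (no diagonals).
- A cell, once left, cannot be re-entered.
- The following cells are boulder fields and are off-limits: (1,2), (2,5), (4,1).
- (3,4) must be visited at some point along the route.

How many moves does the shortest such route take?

Any route passes through (3,4) somewhere between (1,3) and (4,5). Summing Manhattan distances along the two legs ((1,3) → (3,4) → (4,5)) gives a lower bound of 3 + 2 = 5 moves.
A route of 5 moves achieves this: (1,3) → (2,3) → (3,3) → (3,4) → (4,4) → (4,5).
Since 5 matches the lower bound, it is optimal.

5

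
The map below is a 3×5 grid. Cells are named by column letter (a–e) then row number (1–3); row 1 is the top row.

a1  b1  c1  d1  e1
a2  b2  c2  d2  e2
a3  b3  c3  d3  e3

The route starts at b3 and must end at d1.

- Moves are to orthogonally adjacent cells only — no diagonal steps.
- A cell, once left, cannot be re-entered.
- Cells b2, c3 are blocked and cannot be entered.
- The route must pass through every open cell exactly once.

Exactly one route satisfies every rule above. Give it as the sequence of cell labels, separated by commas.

Need to visit all 13 open cells exactly once, starting at b3 and ending at d1.
Route from b3: left to a3, 2× up (reaching a1), 2× right (reaching c1), down to c2, right to d2, down to d3, right to e3, 2× up (reaching e1), left to d1 — 12 moves in all.
Check: all 13 open cells covered.

b3, a3, a2, a1, b1, c1, c2, d2, d3, e3, e2, e1, d1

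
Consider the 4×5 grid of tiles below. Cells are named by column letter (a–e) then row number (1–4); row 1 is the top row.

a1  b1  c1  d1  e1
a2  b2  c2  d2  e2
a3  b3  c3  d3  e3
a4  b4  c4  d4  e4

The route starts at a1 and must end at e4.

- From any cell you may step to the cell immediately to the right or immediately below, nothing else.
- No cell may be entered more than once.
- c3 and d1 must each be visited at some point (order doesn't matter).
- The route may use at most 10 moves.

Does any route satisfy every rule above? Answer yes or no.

c3 is below but to the left of d1: going d1 → c3 would need a leftward move and c3 → d1 an upward move, so no right/down-only route can visit both required cells.

no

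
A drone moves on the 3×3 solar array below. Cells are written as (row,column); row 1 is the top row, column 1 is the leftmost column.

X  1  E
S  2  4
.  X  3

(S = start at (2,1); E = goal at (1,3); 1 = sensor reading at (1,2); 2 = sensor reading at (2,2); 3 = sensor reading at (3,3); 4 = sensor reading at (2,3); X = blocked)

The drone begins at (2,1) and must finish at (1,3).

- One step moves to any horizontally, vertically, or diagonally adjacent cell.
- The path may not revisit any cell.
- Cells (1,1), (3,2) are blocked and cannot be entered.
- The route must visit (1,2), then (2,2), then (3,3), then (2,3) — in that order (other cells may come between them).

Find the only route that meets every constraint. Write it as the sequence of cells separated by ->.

The waypoints must appear in the order (1,2), (2,2), (3,3), (2,3), with no cell reused.
Route from (2,1): up-right 1 to (1,2), down 1 to (2,2), down-right 1 to (3,3), up 2 to (1,3) — 5 moves in all.
Check: order respected (1 at step 1, 2 at step 2, 3 at step 3, 4 at step 4).

(2,1) -> (1,2) -> (2,2) -> (3,3) -> (2,3) -> (1,3)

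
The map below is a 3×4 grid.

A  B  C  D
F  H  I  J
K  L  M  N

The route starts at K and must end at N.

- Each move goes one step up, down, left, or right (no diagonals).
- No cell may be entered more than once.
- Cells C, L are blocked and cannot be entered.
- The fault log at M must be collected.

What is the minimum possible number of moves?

5

Any route passes through M somewhere between K and N. Summing Manhattan distances along the two legs (K → M → N) gives a lower bound of 2 + 1 = 3 moves.
That bound ignores the blocked cells. Measuring each leg by the fewest moves that actually steer around them (K→M: 4; M→N: 1) raises the lower bound to 5.
A route of 5 moves exists: K → F → H → I → M → N.
Since 5 matches that lower bound, it is optimal.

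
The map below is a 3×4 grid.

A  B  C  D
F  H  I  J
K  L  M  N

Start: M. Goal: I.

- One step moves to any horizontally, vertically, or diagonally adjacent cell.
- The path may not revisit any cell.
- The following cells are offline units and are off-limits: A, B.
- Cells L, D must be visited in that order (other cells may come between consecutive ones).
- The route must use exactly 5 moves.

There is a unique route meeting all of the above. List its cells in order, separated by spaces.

The waypoints must appear in the order L, D, with no cell reused.
Route from M: left 1 to L, up 1 to H, up-right 1 to C, right 1 to D, down-left 1 to I — 5 moves in all.
Check: order respected (L at step 1, D at step 4); 5 moves as required.

M L H C D I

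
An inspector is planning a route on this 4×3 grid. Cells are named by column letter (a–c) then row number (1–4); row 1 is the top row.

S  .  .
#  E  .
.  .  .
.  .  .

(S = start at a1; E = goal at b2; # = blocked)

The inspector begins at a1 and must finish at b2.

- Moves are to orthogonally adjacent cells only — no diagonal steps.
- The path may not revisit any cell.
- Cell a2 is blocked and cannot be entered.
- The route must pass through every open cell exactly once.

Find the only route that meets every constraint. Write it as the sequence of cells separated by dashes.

Need to visit all 11 open cells exactly once, starting at a1 and ending at b2.
Route from a1: right 2 to c1, down 3 to c4, left 2 to a4, up 1 to a3, right 1 to b3, up 1 to b2 — 10 moves in all.
Check: all 11 open cells covered.

a1 - b1 - c1 - c2 - c3 - c4 - b4 - a4 - a3 - b3 - b2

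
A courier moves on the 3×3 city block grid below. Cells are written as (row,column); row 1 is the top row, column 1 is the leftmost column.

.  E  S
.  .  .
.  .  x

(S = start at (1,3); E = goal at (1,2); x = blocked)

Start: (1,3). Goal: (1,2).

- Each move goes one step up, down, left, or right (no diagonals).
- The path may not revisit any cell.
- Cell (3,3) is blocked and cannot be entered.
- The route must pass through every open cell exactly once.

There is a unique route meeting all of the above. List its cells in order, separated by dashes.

Need to visit all 8 open cells exactly once, starting at (1,3) and ending at (1,2).
Route from (1,3): down to (2,3), left to (2,2), down to (3,2), left to (3,1), 2× up (reaching (1,1)), right to (1,2) — 7 moves in all.
Check: all 8 open cells covered.

(1,3) - (2,3) - (2,2) - (3,2) - (3,1) - (2,1) - (1,1) - (1,2)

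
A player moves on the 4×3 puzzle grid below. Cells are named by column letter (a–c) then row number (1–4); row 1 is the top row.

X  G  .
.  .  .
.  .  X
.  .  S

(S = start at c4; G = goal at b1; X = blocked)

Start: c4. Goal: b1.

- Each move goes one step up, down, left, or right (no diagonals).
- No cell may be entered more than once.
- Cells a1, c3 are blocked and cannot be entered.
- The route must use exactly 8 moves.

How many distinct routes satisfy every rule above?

Need simple routes of exactly 8 moves from c4 to b1 (Manhattan distance 4, so 2 moves are spent on a detour and 2 undoing it).
Enumerating: c4 b4 b3 a3 a2 b2 c2 c1 b1 | c4 b4 a4 a3 a2 b2 c2 c1 b1 | c4 b4 a4 a3 b3 b2 c2 c1 b1.
That gives 3 routes.

3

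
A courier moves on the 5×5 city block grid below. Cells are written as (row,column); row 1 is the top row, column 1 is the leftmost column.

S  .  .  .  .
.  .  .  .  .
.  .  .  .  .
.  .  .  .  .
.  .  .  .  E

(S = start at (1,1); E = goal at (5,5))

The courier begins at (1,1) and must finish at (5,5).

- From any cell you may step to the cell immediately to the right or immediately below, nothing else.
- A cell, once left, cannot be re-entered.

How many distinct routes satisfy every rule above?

70

A right/down-only route from (1,1) to (5,5) makes exactly 4 down-moves and 4 right-moves in some order.
With no other constraints that would be C(8,4) = 70 routes.
That gives 70 routes.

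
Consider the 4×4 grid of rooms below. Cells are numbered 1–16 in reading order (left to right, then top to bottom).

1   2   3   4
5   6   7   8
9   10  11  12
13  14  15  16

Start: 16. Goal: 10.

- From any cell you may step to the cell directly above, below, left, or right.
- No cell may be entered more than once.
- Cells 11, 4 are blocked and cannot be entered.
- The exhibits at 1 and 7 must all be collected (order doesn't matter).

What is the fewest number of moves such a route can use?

Any route passes through 1 and 7 in some order between 16 and 10. Summing Manhattan distances along each leg and taking the cheapest ordering (16 → 7 → 1 → 10) gives a lower bound of 3 + 3 + 3 = 9 moves.
A route of 9 moves achieves this: 16 → 12 → 8 → 7 → 3 → 2 → 1 → 5 → 9 → 10.
Since 9 matches the lower bound, it is optimal.

9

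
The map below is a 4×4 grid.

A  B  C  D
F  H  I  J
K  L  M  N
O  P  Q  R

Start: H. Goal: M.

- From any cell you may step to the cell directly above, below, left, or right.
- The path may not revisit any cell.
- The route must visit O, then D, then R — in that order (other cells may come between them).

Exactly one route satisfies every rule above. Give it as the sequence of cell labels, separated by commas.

The waypoints must appear in the order O, D, R, with no cell reused.
Route from H: down 2 to P, left 1 to O, up 3 to A, right 3 to D, down 3 to R, left 1 to Q, up 1 to M — 14 moves in all.
Check: order respected (O at step 3, D at step 9, R at step 12).

H, L, P, O, K, F, A, B, C, D, J, N, R, Q, M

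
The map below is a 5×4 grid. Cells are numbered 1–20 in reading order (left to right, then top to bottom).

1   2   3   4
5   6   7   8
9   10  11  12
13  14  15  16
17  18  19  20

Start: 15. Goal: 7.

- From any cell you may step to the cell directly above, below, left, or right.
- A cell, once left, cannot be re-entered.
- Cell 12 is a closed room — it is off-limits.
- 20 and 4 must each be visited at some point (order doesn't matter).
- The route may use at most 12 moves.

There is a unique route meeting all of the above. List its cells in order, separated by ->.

15 -> 16 -> 20 -> 19 -> 18 -> 14 -> 10 -> 6 -> 2 -> 3 -> 4 -> 8 -> 7

The budget equals the shortest possible length, so every move has to be on a shortest route through the required cells.
Route from 15: right 1 to 16, down 1 to 20, left 2 to 18, up 4 to 2, right 2 to 4, down 1 to 8, left 1 to 7 — 12 moves in all.
Check: all required cells visited; 12 ≤ 12 moves.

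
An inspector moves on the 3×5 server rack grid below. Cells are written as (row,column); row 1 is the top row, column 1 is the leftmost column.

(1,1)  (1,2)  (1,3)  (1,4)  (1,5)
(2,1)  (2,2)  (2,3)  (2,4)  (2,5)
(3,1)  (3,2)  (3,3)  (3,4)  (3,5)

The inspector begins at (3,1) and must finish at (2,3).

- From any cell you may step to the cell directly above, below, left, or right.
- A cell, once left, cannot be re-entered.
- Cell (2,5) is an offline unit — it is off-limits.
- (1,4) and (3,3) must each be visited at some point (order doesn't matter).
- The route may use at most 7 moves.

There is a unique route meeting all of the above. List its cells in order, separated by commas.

The 7-move cap with required stops at (1,4), (3,3) leaves no slack for detours.
Route from (3,1): 3× right (reaching (3,4)), 2× up (reaching (1,4)), left to (1,3), down to (2,3) — 7 moves in all.
Check: all required cells visited; 7 ≤ 7 moves.

(3,1), (3,2), (3,3), (3,4), (2,4), (1,4), (1,3), (2,3)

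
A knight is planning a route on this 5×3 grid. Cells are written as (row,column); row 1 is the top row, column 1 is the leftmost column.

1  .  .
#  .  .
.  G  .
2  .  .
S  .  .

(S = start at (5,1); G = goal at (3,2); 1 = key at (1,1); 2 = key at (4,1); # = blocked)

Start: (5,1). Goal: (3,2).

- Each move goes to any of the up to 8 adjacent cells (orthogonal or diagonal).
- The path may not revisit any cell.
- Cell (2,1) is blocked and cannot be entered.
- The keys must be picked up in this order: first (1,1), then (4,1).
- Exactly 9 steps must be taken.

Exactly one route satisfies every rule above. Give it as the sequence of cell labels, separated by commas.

The waypoints must appear in the order (1,1), (4,1), with no cell reused.
Route from (5,1): 2× up-right (reaching (3,3)), up to (2,3), up-left to (1,2), left to (1,1), down-right to (2,2), down-left to (3,1), down to (4,1), up-right to (3,2) — 9 moves in all.
Check: order respected (1 at step 5, 2 at step 8); 9 moves as required.

(5,1), (4,2), (3,3), (2,3), (1,2), (1,1), (2,2), (3,1), (4,1), (3,2)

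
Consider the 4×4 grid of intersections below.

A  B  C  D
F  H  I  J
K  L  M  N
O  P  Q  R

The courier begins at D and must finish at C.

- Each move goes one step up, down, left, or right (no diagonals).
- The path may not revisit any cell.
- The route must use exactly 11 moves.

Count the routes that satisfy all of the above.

Need simple routes of exactly 11 moves from D to C (Manhattan distance 1, so 5 moves are spent on a detour and 5 undoing it).
Branch systematically from the start, pruning whenever the remaining move budget drops below the Manhattan distance to C or differs from it in parity. Every completion starts via J: 40 (no valid completion starts via C).
That gives 40 routes.

40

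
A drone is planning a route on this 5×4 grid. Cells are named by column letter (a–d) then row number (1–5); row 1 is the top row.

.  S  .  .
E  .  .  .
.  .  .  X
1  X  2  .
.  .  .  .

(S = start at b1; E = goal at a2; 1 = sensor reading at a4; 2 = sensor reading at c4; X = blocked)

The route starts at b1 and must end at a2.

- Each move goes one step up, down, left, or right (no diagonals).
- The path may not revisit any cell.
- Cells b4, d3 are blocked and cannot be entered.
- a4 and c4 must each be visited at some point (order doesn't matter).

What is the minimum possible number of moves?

Any route passes through a4 and c4 in some order between b1 and a2. Summing Manhattan distances along each leg and taking the cheapest ordering (b1 → c4 → a4 → a2) gives a lower bound of 4 + 2 + 2 = 8 moves.
That bound ignores the blocked cells. Measuring each leg by the fewest moves that actually steer around them (b1→c4: 4; c4→a4: 4; a4→a2: 2) raises the lower bound to 10.
A route of 10 moves exists: b1 → b2 → b3 → c3 → c4 → c5 → b5 → a5 → a4 → a3 → a2.
Since 10 matches that lower bound, it is optimal.

10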